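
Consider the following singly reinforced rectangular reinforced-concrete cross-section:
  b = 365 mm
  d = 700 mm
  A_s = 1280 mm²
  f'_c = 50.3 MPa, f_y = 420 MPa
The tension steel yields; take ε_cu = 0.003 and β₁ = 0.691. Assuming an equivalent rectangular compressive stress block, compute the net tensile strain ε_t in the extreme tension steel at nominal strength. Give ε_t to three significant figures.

ε_t ≈ 0.0391

a = A_s f_y/(0.85 f'_c b) = 34.45 mm.
β₁ = 0.691, so c = a/β₁ = 34.45/0.691 = 49.86 mm.
From the linear strain diagram with ε_cu = 0.003: ε_t = 0.003 (d − c)/c = 0.003 × (700 − 49.86)/49.86 = 0.0391.
Since ε_t ≥ 0.005, the section is tension-controlled.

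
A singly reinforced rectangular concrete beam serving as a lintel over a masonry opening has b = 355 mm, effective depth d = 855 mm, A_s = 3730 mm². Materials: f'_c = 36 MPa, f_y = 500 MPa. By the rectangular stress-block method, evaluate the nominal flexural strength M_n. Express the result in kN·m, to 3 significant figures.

M_n ≈ 1430 kN·m

T = A_s f_y = 3730 × 500 = 1865000 N = 1865 kN.
From C = T: a = T/(0.85 f'_c b) = 1865000/(0.85 × 36 × 355) = 171.68 mm.
M_n = T(d − a/2) = 1865 kN × (855 − 85.84) mm = 1434.48 kN·m.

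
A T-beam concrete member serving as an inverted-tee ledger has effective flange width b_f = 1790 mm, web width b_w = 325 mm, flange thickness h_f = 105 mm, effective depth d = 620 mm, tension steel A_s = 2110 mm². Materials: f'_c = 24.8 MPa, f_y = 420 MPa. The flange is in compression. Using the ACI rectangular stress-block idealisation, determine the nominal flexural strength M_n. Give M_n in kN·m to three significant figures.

M_n ≈ 539 kN·m

Tension: T = A_s f_y = 2110 × 420 = 886200 N.
Try a within the flange: a = T/(0.85 f'_c b_f) = 886200/(0.85 × 24.8 × 1790) = 23.49 mm.
Since a = 23.49 ≤ h_f = 105 mm, the stress block lies entirely in the flange; analyse as a rectangular beam of width b_f.
M_n = T(d − a/2) = 886200 × (620 − 11.745) = 539.04 × 10⁶ N·mm.
M_n = 539.04 kN·m.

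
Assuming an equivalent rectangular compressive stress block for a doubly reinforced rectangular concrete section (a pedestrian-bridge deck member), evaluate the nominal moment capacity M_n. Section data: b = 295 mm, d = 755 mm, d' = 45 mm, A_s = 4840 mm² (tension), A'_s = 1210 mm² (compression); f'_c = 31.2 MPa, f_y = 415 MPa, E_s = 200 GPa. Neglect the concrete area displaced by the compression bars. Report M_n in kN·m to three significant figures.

M_n ≈ 1350 kN·m

Assume both tension and compression steel yield.
Net tension couple steel: A_s − A'_s = 3630 mm².
a = (A_s − A'_s) f_y / (0.85 f'_c b) = 1506450/(0.85 × 31.2 × 295) = 192.56 mm.
c = a/β₁ = 192.56/0.827 = 232.84 mm; ε'_s = 0.003(c − d')/c = 0.0024 ≥ f_y/E_s = 0.0021, so compression steel does yield.
M_n = (A_s − A'_s) f_y (d − a/2) + A'_s f_y (d − d') = [1506450 × (755 − 96.28) + 502150 × (755 − 45)] × 10⁻⁶ = 992.33 + 356.53 = 1348.86 kN·m.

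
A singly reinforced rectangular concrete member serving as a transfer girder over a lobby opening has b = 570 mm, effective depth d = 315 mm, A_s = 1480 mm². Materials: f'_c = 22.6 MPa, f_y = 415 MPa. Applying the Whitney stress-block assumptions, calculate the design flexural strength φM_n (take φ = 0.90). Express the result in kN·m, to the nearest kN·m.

T = A_s f_y = 1480 × 415 = 614200 N = 614.2 kN.
From C = T: a = T/(0.85 f'_c b) = 614200/(0.85 × 22.6 × 570) = 56.09 mm.
M_n = T(d − a/2) = 614.2 kN × (315 − 28.045) mm = 176.25 kN·m.
φM_n = 0.90 × 176.25 = 158.63 kN·m.

φM_n ≈ 159 kN·m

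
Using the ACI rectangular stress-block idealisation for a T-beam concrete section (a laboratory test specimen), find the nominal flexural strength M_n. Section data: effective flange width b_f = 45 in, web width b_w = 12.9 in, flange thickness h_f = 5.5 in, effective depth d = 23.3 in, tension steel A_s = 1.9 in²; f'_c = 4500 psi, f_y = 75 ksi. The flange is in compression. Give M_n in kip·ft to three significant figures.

Tension: T = A_s f_y = 1.9 × 75 = 142.5 kips.
Try a within the flange: a = T/(0.85 f'_c b_f) = 142.5/(0.85 × 4.5 × 45) = 0.828 in.
Since a = 0.828 ≤ h_f = 5.5 in, the stress block lies entirely in the flange; analyse as a rectangular beam of width b_f.
M_n = T(d − a/2) = 142.5 × (23.3 − 0.414) = 3261.3 kip·in.
M_n = 3261.3/12 = 271.78 kip·ft.

M_n ≈ 272 kip·ft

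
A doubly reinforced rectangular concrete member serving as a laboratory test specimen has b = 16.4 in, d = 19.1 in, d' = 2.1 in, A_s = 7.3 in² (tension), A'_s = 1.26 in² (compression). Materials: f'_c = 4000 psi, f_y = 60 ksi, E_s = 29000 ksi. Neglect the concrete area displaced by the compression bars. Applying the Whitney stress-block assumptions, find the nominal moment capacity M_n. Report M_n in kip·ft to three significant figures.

M_n ≈ 586 kip·ft

Assume both steels yield.
a = (A_s − A'_s) f_y/(0.85 f'_c b) = (7.3 − 1.26) × 60/(0.85 × 4 × 16.4) = 6.499 in.
c = a/β₁ = 6.499/0.85 = 7.646 in; ε'_s = 0.003(c − d')/c = 0.0022 ≥ ε_y = 0.0021, so the compression steel yields.
M_n = (A_s − A'_s) f_y (d − a/2) + A'_s f_y (d − d') = 362.4 × (19.1 − 3.2495) + 75.6 × (19.1 − 2.1) = 5744.2 + 1285.2 = 7029.4 kip·in = 7029.4/12 = 585.78 kip·ft.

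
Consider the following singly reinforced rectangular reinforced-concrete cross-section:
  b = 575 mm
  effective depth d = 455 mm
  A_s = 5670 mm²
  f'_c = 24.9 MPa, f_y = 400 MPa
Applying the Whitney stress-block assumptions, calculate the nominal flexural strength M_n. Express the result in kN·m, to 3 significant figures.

T = A_s f_y = 5670 × 400 = 2268000 N = 2268 kN.
From C = T: a = T/(0.85 f'_c b) = 2268000/(0.85 × 24.9 × 575) = 186.36 mm.
M_n = T(d − a/2) = 2268 kN × (455 − 93.18) mm = 820.61 kN·m.

M_n ≈ 821 kN·m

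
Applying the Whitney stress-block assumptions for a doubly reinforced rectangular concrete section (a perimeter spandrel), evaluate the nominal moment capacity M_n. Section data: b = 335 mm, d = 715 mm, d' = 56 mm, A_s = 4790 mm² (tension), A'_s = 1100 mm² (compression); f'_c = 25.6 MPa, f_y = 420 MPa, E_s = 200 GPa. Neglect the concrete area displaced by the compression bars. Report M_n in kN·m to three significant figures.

Assume both tension and compression steel yield.
Net tension couple steel: A_s − A'_s = 3690 mm².
a = (A_s − A'_s) f_y / (0.85 f'_c b) = 1549800/(0.85 × 25.6 × 335) = 212.60 mm.
c = a/β₁ = 212.60/0.85 = 250.12 mm; ε'_s = 0.003(c − d')/c = 0.0023 ≥ f_y/E_s = 0.0021, so compression steel does yield.
M_n = (A_s − A'_s) f_y (d − a/2) + A'_s f_y (d − d') = [1549800 × (715 − 106.3) + 462000 × (715 − 56)] × 10⁻⁶ = 943.36 + 304.46 = 1247.82 kN·m.

M_n ≈ 1250 kN·m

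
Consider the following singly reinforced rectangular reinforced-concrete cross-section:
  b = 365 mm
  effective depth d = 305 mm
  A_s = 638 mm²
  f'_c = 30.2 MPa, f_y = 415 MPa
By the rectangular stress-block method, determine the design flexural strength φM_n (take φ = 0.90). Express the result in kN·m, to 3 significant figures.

T = A_s f_y = 638 × 415 = 264770 N = 264.77 kN.
From C = T: a = T/(0.85 f'_c b) = 264770/(0.85 × 30.2 × 365) = 28.26 mm.
M_n = T(d − a/2) = 264.77 kN × (305 − 14.13) mm = 77.01 kN·m.
φM_n = 0.90 × 77.01 = 69.31 kN·m.

φM_n ≈ 69.3 kN·m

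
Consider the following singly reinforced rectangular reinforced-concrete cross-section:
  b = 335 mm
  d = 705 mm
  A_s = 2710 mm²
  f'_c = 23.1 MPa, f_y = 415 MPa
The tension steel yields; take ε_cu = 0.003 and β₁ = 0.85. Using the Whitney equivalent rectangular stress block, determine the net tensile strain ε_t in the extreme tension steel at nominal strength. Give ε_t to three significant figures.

ε_t ≈ 0.00751

a = A_s f_y/(0.85 f'_c b) = 170.98 mm.
β₁ = 0.85, so c = a/β₁ = 170.98/0.85 = 201.15 mm.
From the linear strain diagram with ε_cu = 0.003: ε_t = 0.003 (d − c)/c = 0.003 × (705 − 201.15)/201.15 = 0.00751.
Since ε_t ≥ 0.005, the section is tension-controlled.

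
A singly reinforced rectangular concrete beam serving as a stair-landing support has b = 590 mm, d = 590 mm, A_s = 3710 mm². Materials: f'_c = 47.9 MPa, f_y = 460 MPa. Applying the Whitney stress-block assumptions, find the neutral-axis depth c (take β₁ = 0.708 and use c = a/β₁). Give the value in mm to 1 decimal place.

c ≈ 100.3 mm

T = A_s f_y = 3710 × 460 = 1706600 N = 1706.6 kN.
Setting C = 0.85 f'_c a b equal to T: a = 1706600/(0.85 × 47.9 × 590) = 71.044 mm.
With β₁ = 0.708, c = a/β₁ = 71.044/0.708 = 100.3 mm.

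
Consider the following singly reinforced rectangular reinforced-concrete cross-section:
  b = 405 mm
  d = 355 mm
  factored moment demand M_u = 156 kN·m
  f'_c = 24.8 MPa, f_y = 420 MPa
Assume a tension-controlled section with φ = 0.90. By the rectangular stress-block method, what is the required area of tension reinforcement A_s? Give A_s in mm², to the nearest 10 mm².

M_n = M_u/φ = 156/0.90 = 173.333 kN·m.
With M_n = 0.85 f'_c a b (d − a/2), solve the quadratic for a:
a = d − √(d² − 2M_n/(0.85 f'_c b)) = 355 − √(355² − 2 × 173.333×10⁶/(0.85 × 24.8 × 405)) = 62.73 mm.
A_s = 0.85 f'_c a b / f_y = 0.85 × 24.8 × 62.73 × 405 / 420 = 1275.1 mm².

A_s ≈ 1280 mm²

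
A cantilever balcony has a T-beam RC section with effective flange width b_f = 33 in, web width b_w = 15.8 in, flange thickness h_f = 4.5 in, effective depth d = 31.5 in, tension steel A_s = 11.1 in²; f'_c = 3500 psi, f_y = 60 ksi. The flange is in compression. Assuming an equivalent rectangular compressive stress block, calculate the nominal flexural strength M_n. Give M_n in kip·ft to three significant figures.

M_n ≈ 1540 kip·ft

Tension: T = A_s f_y = 11.1 × 60 = 666 kips.
Try a within the flange: a = T/(0.85 f'_c b_f) = 666/(0.85 × 3.5 × 33) = 6.784 in.
a = 6.784 > h_f = 4.5 in: the block extends into the web. Split into flange-overhang and web parts.
C_f = 0.85 f'_c (b_f − b_w) h_f = 0.85 × 3.5 × (33 − 15.8) × 4.5 = 230.3 kips.
Remaining web compression depth: a_w = (T − C_f)/(0.85 f'_c b_w) = (666 − 230.3)/(0.85 × 3.5 × 15.8) = 9.269 in.
M_n = C_f(d − h_f/2) + (T − C_f)(d − a_w/2) = 230.3 × (31.5 − 2.25) + 435.7 × (31.5 − 4.6345) = 6736.3 + 11705.3 = 18441.6 kip·in.
M_n = 18441.6/12 = 1536.80 kip·ft.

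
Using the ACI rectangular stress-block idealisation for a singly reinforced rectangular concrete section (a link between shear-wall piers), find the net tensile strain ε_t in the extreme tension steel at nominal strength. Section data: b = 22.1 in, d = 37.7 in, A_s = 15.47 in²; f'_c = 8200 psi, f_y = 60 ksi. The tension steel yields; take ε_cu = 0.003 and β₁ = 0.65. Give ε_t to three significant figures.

a = A_s f_y/(0.85 f'_c b) = 6.026 in.
β₁ = 0.65, so c = a/β₁ = 6.026/0.65 = 9.271 in.
From the linear strain diagram with ε_cu = 0.003: ε_t = 0.003 (d − c)/c = 0.003 × (37.7 − 9.271)/9.271 = 0.00920.
Since ε_t ≥ 0.005, the section is tension-controlled.

ε_t ≈ 0.00920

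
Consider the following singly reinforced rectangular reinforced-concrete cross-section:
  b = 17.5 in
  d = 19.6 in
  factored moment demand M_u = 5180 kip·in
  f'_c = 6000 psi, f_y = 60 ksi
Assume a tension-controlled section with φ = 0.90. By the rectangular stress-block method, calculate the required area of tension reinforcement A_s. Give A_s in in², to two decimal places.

M_n = M_u/φ = 5180/0.90 = 5755.56 kip·in.
From M_n = 0.85 f'_c a b (d − a/2):
a = d − √(d² − 2M_n/(0.85 f'_c b)) = 19.6 − √(19.6² − 2 × 5755.56/(0.85 × 6 × 17.5)) = 3.626 in.
A_s = 0.85 f'_c a b / f_y = 0.85 × 6 × 3.626 × 17.5 / 60 = 5.394 in².

A_s ≈ 5.39 in²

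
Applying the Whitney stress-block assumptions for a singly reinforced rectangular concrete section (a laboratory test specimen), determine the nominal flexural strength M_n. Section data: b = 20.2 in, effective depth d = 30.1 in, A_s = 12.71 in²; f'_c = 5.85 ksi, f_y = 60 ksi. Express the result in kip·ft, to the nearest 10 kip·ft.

M_n ≈ 1670 kip·ft

T = A_s f_y = 12.71 × 60 = 762.6 kips.
a = T/(0.85 f'_c b) = 762.6/(0.85 × 5.85 × 20.2) = 7.592 in.
M_n = T(d − a/2) = 762.6 × (30.1 − 3.796) = 20059.4 kip·in = 20059.4/12 = 1671.62 kip·ft.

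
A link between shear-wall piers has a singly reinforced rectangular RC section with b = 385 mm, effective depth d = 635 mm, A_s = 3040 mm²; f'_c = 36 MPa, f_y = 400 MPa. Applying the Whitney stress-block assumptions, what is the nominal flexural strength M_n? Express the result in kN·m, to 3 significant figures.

M_n ≈ 709 kN·m

T = A_s f_y = 3040 × 400 = 1216000 N = 1216 kN.
From C = T: a = T/(0.85 f'_c b) = 1216000/(0.85 × 36 × 385) = 103.22 mm.
M_n = T(d − a/2) = 1216 kN × (635 − 51.61) mm = 709.40 kN·m.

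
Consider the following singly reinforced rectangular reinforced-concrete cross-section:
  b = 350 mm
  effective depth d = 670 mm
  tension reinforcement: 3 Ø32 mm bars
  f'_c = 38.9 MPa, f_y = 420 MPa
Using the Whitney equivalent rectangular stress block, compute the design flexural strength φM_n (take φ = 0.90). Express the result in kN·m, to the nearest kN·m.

A_s = 3 × 804 = 2412 mm².
T = A_s f_y = 2412 × 420 = 1013040 N = 1013.04 kN.
From C = T: a = T/(0.85 f'_c b) = 1013040/(0.85 × 38.9 × 350) = 87.54 mm.
M_n = T(d − a/2) = 1013.04 kN × (670 − 43.77) mm = 634.40 kN·m.
φM_n = 0.90 × 634.40 = 570.96 kN·m.

φM_n ≈ 571 kN·m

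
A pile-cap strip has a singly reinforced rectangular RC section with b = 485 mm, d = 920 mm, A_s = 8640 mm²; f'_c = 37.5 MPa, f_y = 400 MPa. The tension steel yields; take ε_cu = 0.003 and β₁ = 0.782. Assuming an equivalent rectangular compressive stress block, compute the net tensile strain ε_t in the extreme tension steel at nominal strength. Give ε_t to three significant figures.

a = A_s f_y/(0.85 f'_c b) = 223.55 mm.
β₁ = 0.782, so c = a/β₁ = 223.55/0.782 = 285.87 mm.
From the linear strain diagram with ε_cu = 0.003: ε_t = 0.003 (d − c)/c = 0.003 × (920 − 285.87)/285.87 = 0.00665.
Since ε_t ≥ 0.005, the section is tension-controlled.

ε_t ≈ 0.00665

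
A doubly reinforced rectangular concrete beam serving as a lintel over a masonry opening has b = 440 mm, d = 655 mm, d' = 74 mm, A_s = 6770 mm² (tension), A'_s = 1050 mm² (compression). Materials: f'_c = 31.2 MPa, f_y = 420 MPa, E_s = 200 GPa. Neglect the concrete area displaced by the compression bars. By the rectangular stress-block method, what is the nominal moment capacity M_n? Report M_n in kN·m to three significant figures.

Assume both tension and compression steel yield.
Net tension couple steel: A_s − A'_s = 5720 mm².
a = (A_s − A'_s) f_y / (0.85 f'_c b) = 2402400/(0.85 × 31.2 × 440) = 205.88 mm.
c = a/β₁ = 205.88/0.827 = 248.95 mm; ε'_s = 0.003(c − d')/c = 0.0021 ≥ f_y/E_s = 0.0021, so compression steel does yield.
M_n = (A_s − A'_s) f_y (d − a/2) + A'_s f_y (d − d') = [2402400 × (655 − 102.94) + 441000 × (655 − 74)] × 10⁻⁶ = 1326.27 + 256.22 = 1582.49 kN·m.

M_n ≈ 1580 kN·m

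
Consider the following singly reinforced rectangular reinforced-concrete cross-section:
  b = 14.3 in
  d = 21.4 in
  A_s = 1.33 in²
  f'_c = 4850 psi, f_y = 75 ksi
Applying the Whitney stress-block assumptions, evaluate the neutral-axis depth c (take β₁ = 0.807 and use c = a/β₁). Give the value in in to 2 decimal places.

c ≈ 2.10 in

T = A_s f_y = 1.33 × 75 = 99.75 kips.
a = T/(0.85 f'_c b) = 99.75/(0.85 × 4.85 × 14.3) = 1.6921 in.
With β₁ = 0.807, c = a/β₁ = 1.6921/0.807 = 2.10 in.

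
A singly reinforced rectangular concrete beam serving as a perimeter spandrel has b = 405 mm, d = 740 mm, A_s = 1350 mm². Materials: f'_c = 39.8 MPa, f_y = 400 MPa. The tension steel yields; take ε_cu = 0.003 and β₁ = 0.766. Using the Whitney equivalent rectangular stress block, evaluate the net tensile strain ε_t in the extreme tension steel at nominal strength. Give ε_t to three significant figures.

ε_t ≈ 0.0401

a = A_s f_y/(0.85 f'_c b) = 39.41 mm.
β₁ = 0.766, so c = a/β₁ = 39.41/0.766 = 51.45 mm.
From the linear strain diagram with ε_cu = 0.003: ε_t = 0.003 (d − c)/c = 0.003 × (740 − 51.45)/51.45 = 0.0401.
Since ε_t ≥ 0.005, the section is tension-controlled.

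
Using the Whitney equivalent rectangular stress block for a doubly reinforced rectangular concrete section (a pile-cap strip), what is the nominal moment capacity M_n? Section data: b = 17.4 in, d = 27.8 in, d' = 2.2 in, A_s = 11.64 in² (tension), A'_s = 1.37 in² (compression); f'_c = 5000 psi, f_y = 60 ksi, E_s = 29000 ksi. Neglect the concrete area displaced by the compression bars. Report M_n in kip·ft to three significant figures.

Assume both steels yield.
a = (A_s − A'_s) f_y/(0.85 f'_c b) = (11.64 − 1.37) × 60/(0.85 × 5 × 17.4) = 8.333 in.
c = a/β₁ = 8.333/0.8 = 10.416 in; ε'_s = 0.003(c − d')/c = 0.0024 ≥ ε_y = 0.0021, so the compression steel yields.
M_n = (A_s − A'_s) f_y (d − a/2) + A'_s f_y (d − d') = 616.2 × (27.8 − 4.1665) + 82.2 × (27.8 − 2.2) = 14563.0 + 2104.3 = 16667.3 kip·in = 16667.3/12 = 1388.94 kip·ft.

M_n ≈ 1390 kip·ft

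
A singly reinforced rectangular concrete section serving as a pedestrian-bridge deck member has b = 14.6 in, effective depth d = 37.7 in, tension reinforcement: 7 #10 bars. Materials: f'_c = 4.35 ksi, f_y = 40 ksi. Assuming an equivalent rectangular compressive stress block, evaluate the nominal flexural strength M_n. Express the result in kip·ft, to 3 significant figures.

M_n ≈ 1020 kip·ft

A_s = 7 × 1.27 = 8.89 in².
T = A_s f_y = 8.89 × 40 = 355.6 kips.
a = T/(0.85 f'_c b) = 355.6/(0.85 × 4.35 × 14.6) = 6.587 in.
M_n = T(d − a/2) = 355.6 × (37.7 − 3.2935) = 12235.0 kip·in = 12235.0/12 = 1019.58 kip·ft.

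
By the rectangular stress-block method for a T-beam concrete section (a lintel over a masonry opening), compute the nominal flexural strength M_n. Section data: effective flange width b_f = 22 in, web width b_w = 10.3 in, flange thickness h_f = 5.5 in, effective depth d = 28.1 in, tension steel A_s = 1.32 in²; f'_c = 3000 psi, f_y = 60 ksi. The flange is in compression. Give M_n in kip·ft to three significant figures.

Tension: T = A_s f_y = 1.32 × 60 = 79.2 kips.
Try a within the flange: a = T/(0.85 f'_c b_f) = 79.2/(0.85 × 3 × 22) = 1.412 in.
Since a = 1.412 ≤ h_f = 5.5 in, the stress block lies entirely in the flange; analyse as a rectangular beam of width b_f.
M_n = T(d − a/2) = 79.2 × (28.1 − 0.706) = 2169.6 kip·in.
M_n = 2169.6/12 = 180.80 kip·ft.

M_n ≈ 181 kip·ft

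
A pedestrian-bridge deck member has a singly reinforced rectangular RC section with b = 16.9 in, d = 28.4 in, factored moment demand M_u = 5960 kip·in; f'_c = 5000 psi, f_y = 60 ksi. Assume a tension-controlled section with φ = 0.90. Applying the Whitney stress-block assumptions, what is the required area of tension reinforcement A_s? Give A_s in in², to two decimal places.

M_n = M_u/φ = 5960/0.90 = 6622.22 kip·in.
From M_n = 0.85 f'_c a b (d − a/2):
a = d − √(d² − 2M_n/(0.85 f'_c b)) = 28.4 − √(28.4² − 2 × 6622.22/(0.85 × 5 × 16.9)) = 3.457 in.
A_s = 0.85 f'_c a b / f_y = 0.85 × 5 × 3.457 × 16.9 / 60 = 4.138 in².

A_s ≈ 4.14 in²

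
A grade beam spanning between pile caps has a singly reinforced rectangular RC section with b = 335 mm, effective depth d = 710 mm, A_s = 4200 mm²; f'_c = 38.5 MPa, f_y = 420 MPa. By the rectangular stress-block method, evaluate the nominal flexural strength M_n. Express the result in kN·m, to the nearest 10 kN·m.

M_n ≈ 1110 kN·m

T = A_s f_y = 4200 × 420 = 1764000 N = 1764 kN.
From C = T: a = T/(0.85 f'_c b) = 1764000/(0.85 × 38.5 × 335) = 160.91 mm.
M_n = T(d − a/2) = 1764 kN × (710 − 80.455) mm = 1110.52 kN·m.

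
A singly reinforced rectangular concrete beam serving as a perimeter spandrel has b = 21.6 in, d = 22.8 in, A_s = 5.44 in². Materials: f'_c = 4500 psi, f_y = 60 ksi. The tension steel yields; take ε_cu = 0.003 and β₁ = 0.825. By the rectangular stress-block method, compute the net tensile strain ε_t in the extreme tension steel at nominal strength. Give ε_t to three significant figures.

a = A_s f_y/(0.85 f'_c b) = 3.951 in.
β₁ = 0.825, so c = a/β₁ = 3.951/0.825 = 4.789 in.
From the linear strain diagram with ε_cu = 0.003: ε_t = 0.003 (d − c)/c = 0.003 × (22.8 − 4.789)/4.789 = 0.0113.
Since ε_t ≥ 0.005, the section is tension-controlled.

ε_t ≈ 0.0113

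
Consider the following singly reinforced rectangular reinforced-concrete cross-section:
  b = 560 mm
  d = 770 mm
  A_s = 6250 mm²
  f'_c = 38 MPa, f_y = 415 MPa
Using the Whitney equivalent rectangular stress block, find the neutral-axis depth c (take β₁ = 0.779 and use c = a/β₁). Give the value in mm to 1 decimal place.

c ≈ 184.1 mm

T = A_s f_y = 6250 × 415 = 2593750 N = 2593.75 kN.
Setting C = 0.85 f'_c a b equal to T: a = 2593750/(0.85 × 38 × 560) = 143.396 mm.
With β₁ = 0.779, c = a/β₁ = 143.396/0.779 = 184.1 mm.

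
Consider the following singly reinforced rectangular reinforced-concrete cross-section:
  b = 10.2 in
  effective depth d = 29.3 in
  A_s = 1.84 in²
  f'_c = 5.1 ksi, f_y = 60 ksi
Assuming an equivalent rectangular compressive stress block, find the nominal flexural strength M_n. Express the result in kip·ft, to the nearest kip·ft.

M_n ≈ 258 kip·ft

T = A_s f_y = 1.84 × 60 = 110.4 kips.
a = T/(0.85 f'_c b) = 110.4/(0.85 × 5.1 × 10.2) = 2.497 in.
M_n = T(d − a/2) = 110.4 × (29.3 − 1.2485) = 3096.9 kip·in = 3096.9/12 = 258.08 kip·ft.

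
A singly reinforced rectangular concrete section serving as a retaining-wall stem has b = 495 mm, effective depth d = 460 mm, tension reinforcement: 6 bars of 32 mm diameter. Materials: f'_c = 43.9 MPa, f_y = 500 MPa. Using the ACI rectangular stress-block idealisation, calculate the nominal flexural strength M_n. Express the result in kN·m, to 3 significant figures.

M_n ≈ 952 kN·m

A_s = 6 × 804 = 4824 mm².
T = A_s f_y = 4824 × 500 = 2412000 N = 2412 kN.
From C = T: a = T/(0.85 f'_c b) = 2412000/(0.85 × 43.9 × 495) = 130.58 mm.
M_n = T(d − a/2) = 2412 kN × (460 − 65.29) mm = 952.04 kN·m.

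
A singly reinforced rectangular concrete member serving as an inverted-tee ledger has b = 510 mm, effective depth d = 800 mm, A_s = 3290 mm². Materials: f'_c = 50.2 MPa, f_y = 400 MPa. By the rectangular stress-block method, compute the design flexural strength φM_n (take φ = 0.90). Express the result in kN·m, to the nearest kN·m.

T = A_s f_y = 3290 × 400 = 1316000 N = 1316 kN.
From C = T: a = T/(0.85 f'_c b) = 1316000/(0.85 × 50.2 × 510) = 60.47 mm.
M_n = T(d − a/2) = 1316 kN × (800 − 30.235) mm = 1013.01 kN·m.
φM_n = 0.90 × 1013.01 = 911.71 kN·m.

φM_n ≈ 912 kN·m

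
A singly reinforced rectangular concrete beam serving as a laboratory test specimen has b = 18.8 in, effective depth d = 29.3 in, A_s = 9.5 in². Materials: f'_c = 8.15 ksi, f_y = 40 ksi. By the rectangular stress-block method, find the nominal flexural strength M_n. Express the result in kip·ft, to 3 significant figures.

T = A_s f_y = 9.5 × 40 = 380 kips.
a = T/(0.85 f'_c b) = 380/(0.85 × 8.15 × 18.8) = 2.918 in.
M_n = T(d − a/2) = 380 × (29.3 − 1.459) = 10579.6 kip·in = 10579.6/12 = 881.63 kip·ft.

M_n ≈ 882 kip·ft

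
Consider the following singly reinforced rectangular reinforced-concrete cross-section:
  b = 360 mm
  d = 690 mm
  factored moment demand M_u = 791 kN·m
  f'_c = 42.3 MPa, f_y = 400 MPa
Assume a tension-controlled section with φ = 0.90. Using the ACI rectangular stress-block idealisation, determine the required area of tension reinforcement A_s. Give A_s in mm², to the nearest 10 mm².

A_s ≈ 3450 mm²

M_n = M_u/φ = 791/0.90 = 878.889 kN·m.
With M_n = 0.85 f'_c a b (d − a/2), solve the quadratic for a:
a = d − √(d² − 2M_n/(0.85 f'_c b)) = 690 − √(690² − 2 × 878.889×10⁶/(0.85 × 42.3 × 360)) = 106.65 mm.
A_s = 0.85 f'_c a b / f_y = 0.85 × 42.3 × 106.65 × 360 / 400 = 3451.1 mm².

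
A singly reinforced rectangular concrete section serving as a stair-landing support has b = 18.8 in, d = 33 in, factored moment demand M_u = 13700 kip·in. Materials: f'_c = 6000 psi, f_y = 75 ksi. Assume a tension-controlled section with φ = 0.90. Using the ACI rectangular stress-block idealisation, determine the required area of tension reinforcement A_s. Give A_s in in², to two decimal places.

M_n = M_u/φ = 13700/0.90 = 15222.2 kip·in.
From M_n = 0.85 f'_c a b (d − a/2):
a = d − √(d² − 2M_n/(0.85 f'_c b)) = 33 − √(33² − 2 × 15222.2/(0.85 × 6 × 18.8)) = 5.225 in.
A_s = 0.85 f'_c a b / f_y = 0.85 × 6 × 5.225 × 18.8 / 75 = 6.680 in².

A_s ≈ 6.68 in²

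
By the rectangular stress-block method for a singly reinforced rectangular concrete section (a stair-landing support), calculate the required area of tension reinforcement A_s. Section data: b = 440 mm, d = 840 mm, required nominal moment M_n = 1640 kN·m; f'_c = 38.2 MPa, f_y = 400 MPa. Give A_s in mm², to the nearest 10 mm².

A_s ≈ 5360 mm²

With M_n = 0.85 f'_c a b (d − a/2), solve the quadratic for a:
a = d − √(d² − 2M_n/(0.85 f'_c b)) = 840 − √(840² − 2 × 1640×10⁶/(0.85 × 38.2 × 440)) = 150.06 mm.
A_s = 0.85 f'_c a b / f_y = 0.85 × 38.2 × 150.06 × 440 / 400 = 5359.7 mm².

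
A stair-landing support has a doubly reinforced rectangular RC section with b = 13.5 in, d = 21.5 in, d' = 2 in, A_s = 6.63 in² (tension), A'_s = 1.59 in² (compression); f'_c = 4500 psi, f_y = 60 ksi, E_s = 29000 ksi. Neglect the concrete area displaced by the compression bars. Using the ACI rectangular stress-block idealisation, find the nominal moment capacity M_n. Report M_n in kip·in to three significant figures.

M_n ≈ 7480 kip·in

Assume both steels yield.
a = (A_s − A'_s) f_y/(0.85 f'_c b) = (6.63 − 1.59) × 60/(0.85 × 4.5 × 13.5) = 5.856 in.
c = a/β₁ = 5.856/0.825 = 7.098 in; ε'_s = 0.003(c − d')/c = 0.0022 ≥ ε_y = 0.0021, so the compression steel yields.
M_n = (A_s − A'_s) f_y (d − a/2) + A'_s f_y (d − d') = 302.4 × (21.5 − 2.928) + 95.4 × (21.5 − 2) = 5616.2 + 1860.3 = 7476.5 kip·in.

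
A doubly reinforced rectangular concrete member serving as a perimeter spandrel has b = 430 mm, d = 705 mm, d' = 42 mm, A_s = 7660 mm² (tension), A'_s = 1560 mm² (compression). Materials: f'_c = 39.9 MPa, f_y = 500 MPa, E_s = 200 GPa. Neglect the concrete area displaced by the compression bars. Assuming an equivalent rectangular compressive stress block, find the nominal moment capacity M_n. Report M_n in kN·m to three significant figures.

Assume both tension and compression steel yield.
Net tension couple steel: A_s − A'_s = 6100 mm².
a = (A_s − A'_s) f_y / (0.85 f'_c b) = 3050000/(0.85 × 39.9 × 430) = 209.14 mm.
c = a/β₁ = 209.14/0.765 = 273.39 mm; ε'_s = 0.003(c − d')/c = 0.0025 ≥ f_y/E_s = 0.0025, so compression steel does yield.
M_n = (A_s − A'_s) f_y (d − a/2) + A'_s f_y (d − d') = [3050000 × (705 − 104.57) + 780000 × (705 − 42)] × 10⁻⁶ = 1831.31 + 517.14 = 2348.45 kN·m.

M_n ≈ 2350 kN·m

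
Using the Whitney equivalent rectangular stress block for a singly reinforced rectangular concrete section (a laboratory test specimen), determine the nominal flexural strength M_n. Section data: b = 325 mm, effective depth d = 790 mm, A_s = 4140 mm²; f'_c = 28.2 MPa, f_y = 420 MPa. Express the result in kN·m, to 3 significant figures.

T = A_s f_y = 4140 × 420 = 1738800 N = 1738.8 kN.
From C = T: a = T/(0.85 f'_c b) = 1738800/(0.85 × 28.2 × 325) = 223.20 mm.
M_n = T(d − a/2) = 1738.8 kN × (790 − 111.6) mm = 1179.60 kN·m.

M_n ≈ 1180 kN·m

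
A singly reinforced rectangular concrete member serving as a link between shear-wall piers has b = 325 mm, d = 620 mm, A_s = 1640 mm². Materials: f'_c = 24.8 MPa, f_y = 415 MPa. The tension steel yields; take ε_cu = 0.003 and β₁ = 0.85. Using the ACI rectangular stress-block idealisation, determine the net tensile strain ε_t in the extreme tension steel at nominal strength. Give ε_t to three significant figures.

a = A_s f_y/(0.85 f'_c b) = 99.34 mm.
β₁ = 0.85, so c = a/β₁ = 99.34/0.85 = 116.87 mm.
From the linear strain diagram with ε_cu = 0.003: ε_t = 0.003 (d − c)/c = 0.003 × (620 − 116.87)/116.87 = 0.0129.
Since ε_t ≥ 0.005, the section is tension-controlled.

ε_t ≈ 0.0129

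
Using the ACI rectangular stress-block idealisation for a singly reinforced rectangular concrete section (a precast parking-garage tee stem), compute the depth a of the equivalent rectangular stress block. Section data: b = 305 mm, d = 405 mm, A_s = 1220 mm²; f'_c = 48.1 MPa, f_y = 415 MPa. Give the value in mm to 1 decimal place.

T = A_s f_y = 1220 × 415 = 506300 N = 506.3 kN.
Setting C = 0.85 f'_c a b equal to T: a = 506300/(0.85 × 48.1 × 305) = 40.6 mm.

a ≈ 40.6 mm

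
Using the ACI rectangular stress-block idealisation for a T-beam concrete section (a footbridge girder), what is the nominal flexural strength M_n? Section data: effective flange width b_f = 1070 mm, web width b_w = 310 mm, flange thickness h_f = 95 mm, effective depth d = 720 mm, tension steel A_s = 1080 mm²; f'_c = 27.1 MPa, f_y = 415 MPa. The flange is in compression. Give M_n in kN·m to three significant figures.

Tension: T = A_s f_y = 1080 × 415 = 448200 N.
Try a within the flange: a = T/(0.85 f'_c b_f) = 448200/(0.85 × 27.1 × 1070) = 18.18 mm.
Since a = 18.18 ≤ h_f = 95 mm, the stress block lies entirely in the flange; analyse as a rectangular beam of width b_f.
M_n = T(d − a/2) = 448200 × (720 − 9.09) = 318.63 × 10⁶ N·mm.
M_n = 318.63 kN·m.

M_n ≈ 319 kN·m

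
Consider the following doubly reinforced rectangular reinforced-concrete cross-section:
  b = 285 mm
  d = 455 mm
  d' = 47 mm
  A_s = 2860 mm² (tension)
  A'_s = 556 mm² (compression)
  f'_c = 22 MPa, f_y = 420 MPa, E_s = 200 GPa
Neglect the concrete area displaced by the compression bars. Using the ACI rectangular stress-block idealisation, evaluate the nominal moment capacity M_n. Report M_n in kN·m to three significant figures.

M_n ≈ 448 kN·m

Assume both tension and compression steel yield.
Net tension couple steel: A_s − A'_s = 2304 mm².
a = (A_s − A'_s) f_y / (0.85 f'_c b) = 967680/(0.85 × 22 × 285) = 181.57 mm.
c = a/β₁ = 181.57/0.85 = 213.61 mm; ε'_s = 0.003(c − d')/c = 0.0023 ≥ f_y/E_s = 0.0021, so compression steel does yield.
M_n = (A_s − A'_s) f_y (d − a/2) + A'_s f_y (d − d') = [967680 × (455 − 90.785) + 233520 × (455 − 47)] × 10⁻⁶ = 352.44 + 95.28 = 447.72 kN·m.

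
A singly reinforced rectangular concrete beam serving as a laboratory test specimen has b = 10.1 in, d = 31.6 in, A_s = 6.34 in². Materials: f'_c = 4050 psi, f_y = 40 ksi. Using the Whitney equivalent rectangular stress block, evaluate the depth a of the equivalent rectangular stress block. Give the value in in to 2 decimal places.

T = A_s f_y = 6.34 × 40 = 253.6 kips.
a = T/(0.85 f'_c b) = 253.6/(0.85 × 4.05 × 10.1) = 7.29 in.

a ≈ 7.29 in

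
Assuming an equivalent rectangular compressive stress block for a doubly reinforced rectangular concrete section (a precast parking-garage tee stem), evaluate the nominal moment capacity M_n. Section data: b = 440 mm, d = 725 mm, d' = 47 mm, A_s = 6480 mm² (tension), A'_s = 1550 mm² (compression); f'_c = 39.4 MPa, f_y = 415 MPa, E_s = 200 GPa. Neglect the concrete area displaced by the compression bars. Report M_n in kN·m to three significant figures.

Assume both tension and compression steel yield.
Net tension couple steel: A_s − A'_s = 4930 mm².
a = (A_s − A'_s) f_y / (0.85 f'_c b) = 2045950/(0.85 × 39.4 × 440) = 138.84 mm.
c = a/β₁ = 138.84/0.769 = 180.55 mm; ε'_s = 0.003(c − d')/c = 0.0022 ≥ f_y/E_s = 0.0021, so compression steel does yield.
M_n = (A_s − A'_s) f_y (d − a/2) + A'_s f_y (d − d') = [2045950 × (725 − 69.42) + 643250 × (725 − 47)] × 10⁻⁶ = 1341.28 + 436.12 = 1777.40 kN·m.

M_n ≈ 1780 kN·m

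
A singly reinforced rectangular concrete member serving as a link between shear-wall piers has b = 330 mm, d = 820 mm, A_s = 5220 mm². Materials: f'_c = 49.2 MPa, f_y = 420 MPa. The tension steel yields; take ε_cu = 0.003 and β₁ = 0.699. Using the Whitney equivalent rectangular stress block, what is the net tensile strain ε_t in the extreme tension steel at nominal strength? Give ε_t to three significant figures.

a = A_s f_y/(0.85 f'_c b) = 158.86 mm.
β₁ = 0.699, so c = a/β₁ = 158.86/0.699 = 227.27 mm.
From the linear strain diagram with ε_cu = 0.003: ε_t = 0.003 (d − c)/c = 0.003 × (820 − 227.27)/227.27 = 0.00782.
Since ε_t ≥ 0.005, the section is tension-controlled.

ε_t ≈ 0.00782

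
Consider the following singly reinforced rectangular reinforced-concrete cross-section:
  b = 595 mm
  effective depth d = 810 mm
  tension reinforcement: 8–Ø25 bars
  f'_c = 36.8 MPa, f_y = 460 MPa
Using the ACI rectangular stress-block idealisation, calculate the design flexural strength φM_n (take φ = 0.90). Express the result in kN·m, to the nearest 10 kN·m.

φM_n ≈ 1240 kN·m

A_s = 8 × 491 = 3928 mm².
T = A_s f_y = 3928 × 460 = 1806880 N = 1806.88 kN.
From C = T: a = T/(0.85 f'_c b) = 1806880/(0.85 × 36.8 × 595) = 97.08 mm.
M_n = T(d − a/2) = 1806.88 kN × (810 − 48.54) mm = 1375.87 kN·m.
φM_n = 0.90 × 1375.87 = 1238.28 kN·m.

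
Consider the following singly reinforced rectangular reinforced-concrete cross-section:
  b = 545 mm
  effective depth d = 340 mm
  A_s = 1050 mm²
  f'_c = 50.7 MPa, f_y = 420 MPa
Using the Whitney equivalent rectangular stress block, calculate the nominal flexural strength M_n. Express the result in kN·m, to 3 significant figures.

T = A_s f_y = 1050 × 420 = 441000 N = 441 kN.
From C = T: a = T/(0.85 f'_c b) = 441000/(0.85 × 50.7 × 545) = 18.78 mm.
M_n = T(d − a/2) = 441 kN × (340 − 9.39) mm = 145.80 kN·m.

M_n ≈ 146 kN·m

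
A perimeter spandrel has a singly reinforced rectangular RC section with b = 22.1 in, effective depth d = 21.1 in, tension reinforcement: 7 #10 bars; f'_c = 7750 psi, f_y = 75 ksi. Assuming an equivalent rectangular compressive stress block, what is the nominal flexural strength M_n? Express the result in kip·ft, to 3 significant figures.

M_n ≈ 1050 kip·ft

A_s = 7 × 1.27 = 8.89 in².
T = A_s f_y = 8.89 × 75 = 666.75 kips.
a = T/(0.85 f'_c b) = 666.75/(0.85 × 7.75 × 22.1) = 4.580 in.
M_n = T(d − a/2) = 666.75 × (21.1 − 2.29) = 12541.6 kip·in = 12541.6/12 = 1045.13 kip·ft.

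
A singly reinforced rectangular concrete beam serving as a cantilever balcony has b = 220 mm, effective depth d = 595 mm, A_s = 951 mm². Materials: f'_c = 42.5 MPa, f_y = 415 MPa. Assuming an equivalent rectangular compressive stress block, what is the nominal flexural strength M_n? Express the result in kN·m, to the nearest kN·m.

M_n ≈ 225 kN·m

T = A_s f_y = 951 × 415 = 394665 N = 394.665 kN.
From C = T: a = T/(0.85 f'_c b) = 394665/(0.85 × 42.5 × 220) = 49.66 mm.
M_n = T(d − a/2) = 394.665 kN × (595 − 24.83) mm = 225.03 kN·m.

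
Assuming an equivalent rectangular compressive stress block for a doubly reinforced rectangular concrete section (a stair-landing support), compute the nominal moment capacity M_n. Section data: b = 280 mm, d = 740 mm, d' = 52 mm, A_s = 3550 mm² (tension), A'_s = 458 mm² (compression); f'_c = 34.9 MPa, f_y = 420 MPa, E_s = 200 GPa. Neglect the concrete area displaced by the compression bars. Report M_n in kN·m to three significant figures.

M_n ≈ 992 kN·m

Assume both tension and compression steel yield.
Net tension couple steel: A_s − A'_s = 3092 mm².
a = (A_s − A'_s) f_y / (0.85 f'_c b) = 1298640/(0.85 × 34.9 × 280) = 156.35 mm.
c = a/β₁ = 156.35/0.801 = 195.19 mm; ε'_s = 0.003(c − d')/c = 0.0022 ≥ f_y/E_s = 0.0021, so compression steel does yield.
M_n = (A_s − A'_s) f_y (d − a/2) + A'_s f_y (d − d') = [1298640 × (740 − 78.175) + 192360 × (740 − 52)] × 10⁻⁶ = 859.47 + 132.34 = 991.81 kN·m.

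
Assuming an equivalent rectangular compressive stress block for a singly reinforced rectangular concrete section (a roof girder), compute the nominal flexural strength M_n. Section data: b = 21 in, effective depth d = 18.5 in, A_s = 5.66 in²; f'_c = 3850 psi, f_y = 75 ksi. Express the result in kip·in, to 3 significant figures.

M_n ≈ 6540 kip·in

T = A_s f_y = 5.66 × 75 = 424.5 kips.
a = T/(0.85 f'_c b) = 424.5/(0.85 × 3.85 × 21) = 6.177 in.
M_n = T(d − a/2) = 424.5 × (18.5 − 3.0885) = 6542.2 kip·in.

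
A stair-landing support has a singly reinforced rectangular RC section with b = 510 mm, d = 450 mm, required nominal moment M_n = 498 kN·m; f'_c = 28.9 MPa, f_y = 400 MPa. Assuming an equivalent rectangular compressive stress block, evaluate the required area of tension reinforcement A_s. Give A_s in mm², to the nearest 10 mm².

With M_n = 0.85 f'_c a b (d − a/2), solve the quadratic for a:
a = d − √(d² − 2M_n/(0.85 f'_c b)) = 450 − √(450² − 2 × 498×10⁶/(0.85 × 28.9 × 510)) = 99.29 mm.
A_s = 0.85 f'_c a b / f_y = 0.85 × 28.9 × 99.29 × 510 / 400 = 3109.8 mm².

A_s ≈ 3110 mm²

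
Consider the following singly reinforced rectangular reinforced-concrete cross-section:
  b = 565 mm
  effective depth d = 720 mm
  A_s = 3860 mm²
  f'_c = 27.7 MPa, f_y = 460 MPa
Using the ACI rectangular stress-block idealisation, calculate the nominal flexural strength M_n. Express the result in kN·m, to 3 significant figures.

M_n ≈ 1160 kN·m

T = A_s f_y = 3860 × 460 = 1775600 N = 1775.6 kN.
From C = T: a = T/(0.85 f'_c b) = 1775600/(0.85 × 27.7 × 565) = 133.47 mm.
M_n = T(d − a/2) = 1775.6 kN × (720 − 66.735) mm = 1159.94 kN·m.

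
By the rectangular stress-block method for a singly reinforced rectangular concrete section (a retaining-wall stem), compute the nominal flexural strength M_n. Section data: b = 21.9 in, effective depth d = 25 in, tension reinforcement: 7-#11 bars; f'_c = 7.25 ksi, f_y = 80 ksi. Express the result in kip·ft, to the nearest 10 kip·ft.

A_s = 7 × 1.56 = 10.92 in².
T = A_s f_y = 10.92 × 80 = 873.6 kips.
a = T/(0.85 f'_c b) = 873.6/(0.85 × 7.25 × 21.9) = 6.473 in.
M_n = T(d − a/2) = 873.6 × (25 − 3.2365) = 19012.6 kip·in = 19012.6/12 = 1584.38 kip·ft.

M_n ≈ 1580 kip·ft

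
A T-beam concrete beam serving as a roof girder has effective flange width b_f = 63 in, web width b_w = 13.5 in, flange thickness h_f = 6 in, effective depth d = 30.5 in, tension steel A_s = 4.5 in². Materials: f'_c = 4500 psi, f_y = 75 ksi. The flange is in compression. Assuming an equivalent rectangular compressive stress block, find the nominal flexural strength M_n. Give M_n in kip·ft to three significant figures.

M_n ≈ 838 kip·ft

Tension: T = A_s f_y = 4.5 × 75 = 337.5 kips.
Try a within the flange: a = T/(0.85 f'_c b_f) = 337.5/(0.85 × 4.5 × 63) = 1.401 in.
Since a = 1.401 ≤ h_f = 6 in, the stress block lies entirely in the flange; analyse as a rectangular beam of width b_f.
M_n = T(d − a/2) = 337.5 × (30.5 − 0.7005) = 10057.3 kip·in.
M_n = 10057.3/12 = 838.11 kip·ft.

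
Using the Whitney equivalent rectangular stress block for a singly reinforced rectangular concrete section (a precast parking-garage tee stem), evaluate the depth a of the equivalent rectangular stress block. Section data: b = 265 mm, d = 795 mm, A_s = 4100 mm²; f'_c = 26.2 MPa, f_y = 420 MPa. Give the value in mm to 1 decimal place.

a ≈ 291.8 mm

T = A_s f_y = 4100 × 420 = 1722000 N = 1722 kN.
Setting C = 0.85 f'_c a b equal to T: a = 1722000/(0.85 × 26.2 × 265) = 291.8 mm.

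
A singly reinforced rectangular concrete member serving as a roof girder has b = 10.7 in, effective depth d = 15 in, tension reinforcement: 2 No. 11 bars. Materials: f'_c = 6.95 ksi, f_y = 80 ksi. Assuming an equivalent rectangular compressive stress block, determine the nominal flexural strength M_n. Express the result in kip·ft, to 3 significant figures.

A_s = 2 × 1.56 = 3.12 in².
T = A_s f_y = 3.12 × 80 = 249.6 kips.
a = T/(0.85 f'_c b) = 249.6/(0.85 × 6.95 × 10.7) = 3.949 in.
M_n = T(d − a/2) = 249.6 × (15 − 1.9745) = 3251.2 kip·in = 3251.2/12 = 270.93 kip·ft.

M_n ≈ 271 kip·ft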